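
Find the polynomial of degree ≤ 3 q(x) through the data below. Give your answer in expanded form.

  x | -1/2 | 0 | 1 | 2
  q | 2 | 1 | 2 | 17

Newton's divided differences:
q[-1/2,0] = (1 - 2) / (0 - (-1/2)) = -2
q[0,1] = (2 - 1) / (1 - 0) = 1
q[1,2] = (17 - 2) / (2 - 1) = 15
q[-1/2,0,1] = (1 - (-2)) / (1 - (-1/2)) = 2
q[0,1,2] = (15 - 1) / (2 - 0) = 7
q[-1/2,0,1,2] = (7 - 2) / (2 - (-1/2)) = 2
q(x) = 2 + (-2)·(x + 1/2) + 2·(x + 1/2)x + 2·(x + 1/2)x(x - 1)
Expanding: q(x) = 2x^3 + x^2 - 2x + 1

q(x) = 2x^3 + x^2 - 2x + 1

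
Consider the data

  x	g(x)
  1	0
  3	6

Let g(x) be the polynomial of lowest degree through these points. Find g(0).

-3

Evaluate each Lagrange basis at x = 0:
L_0(0) = (-3)/[(-2)] = 3/2
L_1(0) = (-1)/[(2)] = -1/2
Sum: 0 + 6·(-1/2) = -3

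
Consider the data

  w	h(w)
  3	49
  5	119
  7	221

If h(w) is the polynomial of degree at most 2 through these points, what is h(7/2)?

Evaluate each Lagrange basis at w = 7/2:
L_0(7/2) = (-3/2)·(-7/2)/[(-2)·(-4)] = 21/32
L_1(7/2) = (1/2)·(-7/2)/[(2)·(-2)] = 7/16
L_2(7/2) = (1/2)·(-3/2)/[(4)·(2)] = -3/32
Sum: 49·(21/32) + 119·(7/16) + 221·(-3/32) = 127/2

127/2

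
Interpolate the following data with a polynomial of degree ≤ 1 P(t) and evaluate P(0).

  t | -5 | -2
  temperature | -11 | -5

-1

L_0(0) = (2)/[(-3)] = -2/3
L_1(0) = (5)/[(3)] = 5/3
Sum: (-11)·(-2/3) + (-5)·(5/3) = -1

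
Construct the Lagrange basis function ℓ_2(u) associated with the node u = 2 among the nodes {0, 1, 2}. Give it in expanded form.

ℓ_2(u) = u(u - 1) / [(2)·(1)]
       = (u^2 - u) / (2)

ℓ_2(u) = (1/2)u^2 - (1/2)u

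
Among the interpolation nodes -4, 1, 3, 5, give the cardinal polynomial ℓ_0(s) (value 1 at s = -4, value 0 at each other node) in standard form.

ℓ_0(s) = (s - 1)(s - 3)(s - 5) / [(-5)·(-7)·(-9)]
       = (s^3 - 9s^2 + 23s - 15) / (-315)

ℓ_0(s) = -(1/315)s^3 + (1/35)s^2 - (23/315)s + 1/21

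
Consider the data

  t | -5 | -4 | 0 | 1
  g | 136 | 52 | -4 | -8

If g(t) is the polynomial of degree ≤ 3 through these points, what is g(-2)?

Using Newton's divided-difference form:
g[-5,-4] = (52 - 136) / (-4 - (-5)) = -84
g[-4,0] = (-4 - 52) / (0 - (-4)) = -14
g[0,1] = (-8 - (-4)) / (1 - 0) = -4
g[-5,-4,0] = (-14 - (-84)) / (0 - (-5)) = 14
g[-4,0,1] = (-4 - (-14)) / (1 - (-4)) = 2
g[-5,-4,0,1] = (2 - 14) / (1 - (-5)) = -2
g(-2) = 136 + (-84)·(3) + 14·(3)·(2) + (-2)·(3)·(2)·(-2) = -8

-8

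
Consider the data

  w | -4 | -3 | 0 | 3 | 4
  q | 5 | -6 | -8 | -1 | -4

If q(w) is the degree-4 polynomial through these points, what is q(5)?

Using Newton's divided-difference form:
q[-4,-3] = (-6 - 5) / (-3 - (-4)) = -11
q[-3,0] = (-8 - (-6)) / (0 - (-3)) = -2/3
q[0,3] = (-1 - (-8)) / (3 - 0) = 7/3
q[3,4] = (-4 - (-1)) / (4 - 3) = -3
q[-4,-3,0] = (-2/3 - (-11)) / (0 - (-4)) = 31/12
q[-3,0,3] = (7/3 - (-2/3)) / (3 - (-3)) = 1/2
q[0,3,4] = (-3 - 7/3) / (4 - 0) = -4/3
q[-4,-3,0,3] = (1/2 - 31/12) / (3 - (-4)) = -25/84
q[-3,0,3,4] = (-4/3 - 1/2) / (4 - (-3)) = -11/42
q[-4,-3,0,3,4] = (-11/42 - (-25/84)) / (4 - (-4)) = 1/224
q(5) = 5 + (-11)·(9) + (31/12)·(9)·(8) + (-25/84)·(9)·(8)·(5) + (1/224)·(9)·(8)·(5)·(2) = -167/14

-167/14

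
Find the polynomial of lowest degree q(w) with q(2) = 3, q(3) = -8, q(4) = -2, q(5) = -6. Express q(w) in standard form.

q(w) = -(9/2)w^3 + 49w^2 - (341/2)w + 184

L_0(w) = (w - 3)(w - 4)(w - 5) / [-6] = -(1/6)w^3 + 2w^2 - (47/6)w + 10
L_1(w) = (w - 2)(w - 4)(w - 5) / [2] = (1/2)w^3 - (11/2)w^2 + 19w - 20
L_2(w) = (w - 2)(w - 3)(w - 5) / [-2] = -(1/2)w^3 + 5w^2 - (31/2)w + 15
L_3(w) = (w - 2)(w - 3)(w - 4) / [6] = (1/6)w^3 - (3/2)w^2 + (13/3)w - 4
q(w) = 3·L_0 + (-8)·L_1 + (-2)·L_2 + (-6)·L_3
  3·L_0(w) = -(1/2)w^3 + 6w^2 - (47/2)w + 30
  (-8)·L_1(w) = -4w^3 + 44w^2 - 152w + 160
  (-2)·L_2(w) = w^3 - 10w^2 + 31w - 30
  (-6)·L_3(w) = -w^3 + 9w^2 - 26w + 24
Adding term by term: -(9/2)w^3 + 49w^2 - (341/2)w + 184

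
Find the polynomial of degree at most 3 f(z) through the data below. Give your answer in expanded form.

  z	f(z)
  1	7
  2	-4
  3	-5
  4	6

L_0(z) = (z - 2)(z - 3)(z - 4) / [-6] = -(1/6)z^3 + (3/2)z^2 - (13/3)z + 4
L_1(z) = (z - 1)(z - 3)(z - 4) / [2] = (1/2)z^3 - 4z^2 + (19/2)z - 6
L_2(z) = (z - 1)(z - 2)(z - 4) / [-2] = -(1/2)z^3 + (7/2)z^2 - 7z + 4
L_3(z) = (z - 1)(z - 2)(z - 3) / [6] = (1/6)z^3 - z^2 + (11/6)z - 1
f(z) = 7·L_0 + (-4)·L_1 + (-5)·L_2 + 6·L_3
  7·L_0(z) = -(7/6)z^3 + (21/2)z^2 - (91/3)z + 28
  (-4)·L_1(z) = -2z^3 + 16z^2 - 38z + 24
  (-5)·L_2(z) = (5/2)z^3 - (35/2)z^2 + 35z - 20
  6·L_3(z) = z^3 - 6z^2 + 11z - 6
Adding term by term: (1/3)z^3 + 3z^2 - (67/3)z + 26

f(z) = (1/3)z^3 + 3z^2 - (67/3)z + 26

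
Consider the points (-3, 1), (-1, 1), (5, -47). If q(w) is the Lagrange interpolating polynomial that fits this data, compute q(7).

Evaluate each Lagrange basis at w = 7:
L_0(7) = (8)·(2)/[(-2)·(-8)] = 1
L_1(7) = (10)·(2)/[(2)·(-6)] = -5/3
L_2(7) = (10)·(8)/[(8)·(6)] = 5/3
Sum: 1·(1) + 1·(-5/3) + (-47)·(5/3) = -79

-79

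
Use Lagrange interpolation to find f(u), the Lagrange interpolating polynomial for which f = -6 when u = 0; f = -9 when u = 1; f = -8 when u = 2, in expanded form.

f(u) = 2u^2 - 5u - 6

Build the Lagrange basis polynomials:
L_0(u) = (u - 1)(u - 2) / [2] = (1/2)u^2 - (3/2)u + 1
L_1(u) = u(u - 2) / [-1] = -u^2 + 2u
L_2(u) = u(u - 1) / [2] = (1/2)u^2 - (1/2)u
f(u) = (-6)·L_0 + (-9)·L_1 + (-8)·L_2
  (-6)·L_0(u) = -3u^2 + 9u - 6
  (-9)·L_1(u) = 9u^2 - 18u
  (-8)·L_2(u) = -4u^2 + 4u
Adding term by term: 2u^2 - 5u - 6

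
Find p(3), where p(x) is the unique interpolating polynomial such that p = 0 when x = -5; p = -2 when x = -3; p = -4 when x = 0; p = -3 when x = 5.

-21/5

Evaluate each Lagrange basis at x = 3:
L_0(3) = (6)·(3)·(-2)/[(-2)·(-5)·(-10)] = 9/25
L_1(3) = (8)·(3)·(-2)/[(2)·(-3)·(-8)] = -1
L_2(3) = (8)·(6)·(-2)/[(5)·(3)·(-5)] = 32/25
L_3(3) = (8)·(6)·(3)/[(10)·(8)·(5)] = 9/25
Sum: 0 + (-2)·(-1) + (-4)·(32/25) + (-3)·(9/25) = -21/5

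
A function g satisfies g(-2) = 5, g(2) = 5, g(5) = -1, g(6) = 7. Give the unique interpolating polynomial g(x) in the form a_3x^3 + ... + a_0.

g(x) = (39/112)x^3 - (227/112)x^2 - (39/28)x + 367/28

Newton's divided differences:
g[-2,2] = (5 - 5) / (2 - (-2)) = 0
g[2,5] = (-1 - 5) / (5 - 2) = -2
g[5,6] = (7 - (-1)) / (6 - 5) = 8
g[-2,2,5] = (-2 - 0) / (5 - (-2)) = -2/7
g[2,5,6] = (8 - (-2)) / (6 - 2) = 5/2
g[-2,2,5,6] = (5/2 - (-2/7)) / (6 - (-2)) = 39/112
g(x) = 5 + (-2/7)·(x + 2)(x - 2) + (39/112)·(x + 2)(x - 2)(x - 5)
Expanding: g(x) = (39/112)x^3 - (227/112)x^2 - (39/28)x + 367/28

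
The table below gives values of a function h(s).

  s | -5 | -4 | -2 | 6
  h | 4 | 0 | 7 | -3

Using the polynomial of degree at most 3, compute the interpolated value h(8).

Evaluate each Lagrange basis at s = 8:
L_0(8) = (12)·(10)·(2)/[(-1)·(-3)·(-11)] = -80/11
L_1(8) = (13)·(10)·(2)/[(1)·(-2)·(-10)] = 13
L_2(8) = (13)·(12)·(2)/[(3)·(2)·(-8)] = -13/2
L_3(8) = (13)·(12)·(10)/[(11)·(10)·(8)] = 39/22
Sum: 4·(-80/11) + 0 + 7·(-13/2) + (-3)·(39/22) = -879/11

-879/11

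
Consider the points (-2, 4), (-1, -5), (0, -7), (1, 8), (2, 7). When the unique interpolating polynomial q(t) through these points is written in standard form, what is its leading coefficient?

The leading coefficient equals the top divided difference q[-2,-1,0,1,2].
q[-2,-1] = (-5 - 4) / (-1 - (-2)) = -9
q[-1,0] = (-7 - (-5)) / (0 - (-1)) = -2
q[0,1] = (8 - (-7)) / (1 - 0) = 15
q[1,2] = (7 - 8) / (2 - 1) = -1
q[-2,-1,0] = (-2 - (-9)) / (0 - (-2)) = 7/2
q[-1,0,1] = (15 - (-2)) / (1 - (-1)) = 17/2
q[0,1,2] = (-1 - 15) / (2 - 0) = -8
q[-2,-1,0,1] = (17/2 - 7/2) / (1 - (-2)) = 5/3
q[-1,0,1,2] = (-8 - 17/2) / (2 - (-1)) = -11/2
q[-2,-1,0,1,2] = (-11/2 - 5/3) / (2 - (-2)) = -43/24

-43/24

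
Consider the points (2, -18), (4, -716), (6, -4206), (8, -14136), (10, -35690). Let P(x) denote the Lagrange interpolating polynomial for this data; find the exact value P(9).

-23076

Evaluate each Lagrange basis at x = 9:
L_0(9) = (5)·(3)·(1)·(-1)/[(-2)·(-4)·(-6)·(-8)] = -5/128
L_1(9) = (7)·(3)·(1)·(-1)/[(2)·(-2)·(-4)·(-6)] = 7/32
L_2(9) = (7)·(5)·(1)·(-1)/[(4)·(2)·(-2)·(-4)] = -35/64
L_3(9) = (7)·(5)·(3)·(-1)/[(6)·(4)·(2)·(-2)] = 35/32
L_4(9) = (7)·(5)·(3)·(1)/[(8)·(6)·(4)·(2)] = 35/128
Sum: (-18)·(-5/128) + (-716)·(7/32) + (-4206)·(-35/64) + (-14136)·(35/32) + (-35690)·(35/128) = -23076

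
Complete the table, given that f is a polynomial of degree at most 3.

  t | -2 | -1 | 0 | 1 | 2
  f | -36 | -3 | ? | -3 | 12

0

The 4 known values determine f uniquely (degree ≤ 3).
L_0(0) = (1)·(-1)·(-2)/[(-1)·(-3)·(-4)] = -1/6
L_1(0) = (2)·(-1)·(-2)/[(1)·(-2)·(-3)] = 2/3
L_2(0) = (2)·(1)·(-2)/[(3)·(2)·(-1)] = 2/3
L_3(0) = (2)·(1)·(-1)/[(4)·(3)·(1)] = -1/6
Sum: (-36)·(-1/6) + (-3)·(2/3) + (-3)·(2/3) + 12·(-1/6) = 0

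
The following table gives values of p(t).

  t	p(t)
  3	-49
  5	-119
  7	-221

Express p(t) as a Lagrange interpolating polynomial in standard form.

Build the Lagrange basis polynomials:
L_0(t) = (t - 5)(t - 7) / [8] = (1/8)t^2 - (3/2)t + 35/8
L_1(t) = (t - 3)(t - 7) / [-4] = -(1/4)t^2 + (5/2)t - 21/4
L_2(t) = (t - 3)(t - 5) / [8] = (1/8)t^2 - t + 15/8
p(t) = (-49)·L_0 + (-119)·L_1 + (-221)·L_2
  (-49)·L_0(t) = -(49/8)t^2 + (147/2)t - 1715/8
  (-119)·L_1(t) = (119/4)t^2 - (595/2)t + 2499/4
  (-221)·L_2(t) = -(221/8)t^2 + 221t - 3315/8
Adding term by term: -4t^2 - 3t - 4

p(t) = -4t^2 - 3t - 4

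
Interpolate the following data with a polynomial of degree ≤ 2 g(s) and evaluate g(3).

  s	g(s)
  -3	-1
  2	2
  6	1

Using Newton's divided-difference form:
g[-3,2] = (2 - (-1)) / (2 - (-3)) = 3/5
g[2,6] = (1 - 2) / (6 - 2) = -1/4
g[-3,2,6] = (-1/4 - 3/5) / (6 - (-3)) = -17/180
g(3) = -1 + (3/5)·(6) + (-17/180)·(6)·(1) = 61/30

61/30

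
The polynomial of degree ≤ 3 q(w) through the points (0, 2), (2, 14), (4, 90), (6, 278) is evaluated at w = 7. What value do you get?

429

Evaluate each Lagrange basis at w = 7:
L_0(7) = (5)·(3)·(1)/[(-2)·(-4)·(-6)] = -5/16
L_1(7) = (7)·(3)·(1)/[(2)·(-2)·(-4)] = 21/16
L_2(7) = (7)·(5)·(1)/[(4)·(2)·(-2)] = -35/16
L_3(7) = (7)·(5)·(3)/[(6)·(4)·(2)] = 35/16
Sum: 2·(-5/16) + 14·(21/16) + 90·(-35/16) + 278·(35/16) = 429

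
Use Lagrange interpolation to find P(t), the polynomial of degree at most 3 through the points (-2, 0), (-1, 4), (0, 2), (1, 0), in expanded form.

P(t) = t^3 - 3t + 2

Build the Lagrange basis polynomials:
L_0(t) = (t + 1)t(t - 1) / [-6] = -(1/6)t^3 + (1/6)t
L_1(t) = (t + 2)t(t - 1) / [2] = (1/2)t^3 + (1/2)t^2 - t
L_2(t) = (t + 2)(t + 1)(t - 1) / [-2] = -(1/2)t^3 - t^2 + (1/2)t + 1
L_3(t) = (t + 2)(t + 1)t / [6] = (1/6)t^3 + (1/2)t^2 + (1/3)t
P(t) = 0·L_0 + 4·L_1 + 2·L_2 + 0·L_3
  0·L_0(t) = 0
  4·L_1(t) = 2t^3 + 2t^2 - 4t
  2·L_2(t) = -t^3 - 2t^2 + t + 2
  0·L_3(t) = 0
Adding term by term: t^3 - 3t + 2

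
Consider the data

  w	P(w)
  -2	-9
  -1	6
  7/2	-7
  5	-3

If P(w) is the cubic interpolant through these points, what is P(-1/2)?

Evaluate each Lagrange basis at w = -1/2:
L_0(-1/2) = (1/2)·(-4)·(-11/2)/[(-1)·(-11/2)·(-7)] = -2/7
L_1(-1/2) = (3/2)·(-4)·(-11/2)/[(1)·(-9/2)·(-6)] = 11/9
L_2(-1/2) = (3/2)·(1/2)·(-11/2)/[(11/2)·(9/2)·(-3/2)] = 1/9
L_3(-1/2) = (3/2)·(1/2)·(-4)/[(7)·(6)·(3/2)] = -1/21
Sum: (-9)·(-2/7) + 6·(11/9) + (-7)·(1/9) + (-3)·(-1/21) = 584/63

584/63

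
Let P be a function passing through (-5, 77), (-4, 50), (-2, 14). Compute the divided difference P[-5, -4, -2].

P[-5,-4] = (50 - 77) / (-4 - (-5)) = -27
P[-4,-2] = (14 - 50) / (-2 - (-4)) = -18
P[-5,-4,-2] = (-18 - (-27)) / (-2 - (-5)) = 3

3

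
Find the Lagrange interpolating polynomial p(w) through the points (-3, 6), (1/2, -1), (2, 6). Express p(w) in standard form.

p(w) = (4/3)w^2 + (4/3)w - 2

Build the Lagrange basis polynomials:
L_0(w) = (w - 1/2)(w - 2) / [35/2] = (2/35)w^2 - (1/7)w + 2/35
L_1(w) = (w + 3)(w - 2) / [-21/4] = -(4/21)w^2 - (4/21)w + 8/7
L_2(w) = (w + 3)(w - 1/2) / [15/2] = (2/15)w^2 + (1/3)w - 1/5
p(w) = 6·L_0 + (-1)·L_1 + 6·L_2
  6·L_0(w) = (12/35)w^2 - (6/7)w + 12/35
  (-1)·L_1(w) = (4/21)w^2 + (4/21)w - 8/7
  6·L_2(w) = (4/5)w^2 + 2w - 6/5
Adding term by term: (4/3)w^2 + (4/3)w - 2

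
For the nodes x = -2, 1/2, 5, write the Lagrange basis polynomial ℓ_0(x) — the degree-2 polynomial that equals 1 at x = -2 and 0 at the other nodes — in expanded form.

ℓ_0(x) = (2/35)x^2 - (11/35)x + 1/7

ℓ_0(x) = (x - 1/2)(x - 5) / [(-5/2)·(-7)]
       = (x^2 - (11/2)x + 5/2) / (35/2)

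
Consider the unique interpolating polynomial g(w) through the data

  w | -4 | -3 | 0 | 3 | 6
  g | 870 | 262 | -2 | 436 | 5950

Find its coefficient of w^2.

L_0(w) = (w + 3)w(w - 3)(w - 6) / [280] = (1/280)w^4 - (3/140)w^3 - (9/280)w^2 + (27/140)w
L_1(w) = (w + 4)w(w - 3)(w - 6) / [-162] = -(1/162)w^4 + (5/162)w^3 + (1/9)w^2 - (4/9)w
L_2(w) = (w + 4)(w + 3)(w - 3)(w - 6) / [216] = (1/216)w^4 - (1/108)w^3 - (11/72)w^2 + (1/12)w + 1
L_3(w) = (w + 4)(w + 3)w(w - 6) / [-378] = -(1/378)w^4 - (1/378)w^3 + (5/63)w^2 + (4/21)w
L_4(w) = (w + 4)(w + 3)w(w - 3) / [1620] = (1/1620)w^4 + (1/405)w^3 - (1/180)w^2 - (1/45)w
g(w) = 870·L_0 + 262·L_1 + (-2)·L_2 + 436·L_3 + 5950·L_4
Only the coefficient of w^2 is needed; take it from each L_i and combine:
870·(-9/280) + 262·(1/9) + (-2)·(-11/72) + 436·(5/63) + 5950·(-1/180) = 3

3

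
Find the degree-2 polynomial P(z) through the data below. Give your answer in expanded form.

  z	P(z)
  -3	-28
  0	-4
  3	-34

Build the Lagrange basis polynomials:
L_0(z) = z(z - 3) / [18] = (1/18)z^2 - (1/6)z
L_1(z) = (z + 3)(z - 3) / [-9] = -(1/9)z^2 + 1
L_2(z) = (z + 3)z / [18] = (1/18)z^2 + (1/6)z
P(z) = (-28)·L_0 + (-4)·L_1 + (-34)·L_2
  (-28)·L_0(z) = -(14/9)z^2 + (14/3)z
  (-4)·L_1(z) = (4/9)z^2 - 4
  (-34)·L_2(z) = -(17/9)z^2 - (17/3)z
Adding term by term: -3z^2 - z - 4

P(z) = -3z^2 - z - 4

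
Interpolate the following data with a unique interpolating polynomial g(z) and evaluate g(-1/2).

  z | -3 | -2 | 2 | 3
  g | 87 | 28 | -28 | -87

11/8

Evaluate each Lagrange basis at z = -1/2:
L_0(-1/2) = (3/2)·(-5/2)·(-7/2)/[(-1)·(-5)·(-6)] = -7/16
L_1(-1/2) = (5/2)·(-5/2)·(-7/2)/[(1)·(-4)·(-5)] = 35/32
L_2(-1/2) = (5/2)·(3/2)·(-7/2)/[(5)·(4)·(-1)] = 21/32
L_3(-1/2) = (5/2)·(3/2)·(-5/2)/[(6)·(5)·(1)] = -5/16
Sum: 87·(-7/16) + 28·(35/32) + (-28)·(21/32) + (-87)·(-5/16) = 11/8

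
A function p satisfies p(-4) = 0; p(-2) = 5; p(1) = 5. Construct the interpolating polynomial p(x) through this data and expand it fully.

Build the Lagrange basis polynomials:
L_0(x) = (x + 2)(x - 1) / [10] = (1/10)x^2 + (1/10)x - 1/5
L_1(x) = (x + 4)(x - 1) / [-6] = -(1/6)x^2 - (1/2)x + 2/3
L_2(x) = (x + 4)(x + 2) / [15] = (1/15)x^2 + (2/5)x + 8/15
p(x) = 0·L_0 + 5·L_1 + 5·L_2
  0·L_0(x) = 0
  5·L_1(x) = -(5/6)x^2 - (5/2)x + 10/3
  5·L_2(x) = (1/3)x^2 + 2x + 8/3
Adding term by term: -(1/2)x^2 - (1/2)x + 6

p(x) = -(1/2)x^2 - (1/2)x + 6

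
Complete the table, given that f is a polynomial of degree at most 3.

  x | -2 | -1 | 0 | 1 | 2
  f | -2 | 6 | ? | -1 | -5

9/2

The 4 known values determine f uniquely (degree ≤ 3).
L_0(0) = (1)·(-1)·(-2)/[(-1)·(-3)·(-4)] = -1/6
L_1(0) = (2)·(-1)·(-2)/[(1)·(-2)·(-3)] = 2/3
L_2(0) = (2)·(1)·(-2)/[(3)·(2)·(-1)] = 2/3
L_3(0) = (2)·(1)·(-1)/[(4)·(3)·(1)] = -1/6
Sum: (-2)·(-1/6) + 6·(2/3) + (-1)·(2/3) + (-5)·(-1/6) = 9/2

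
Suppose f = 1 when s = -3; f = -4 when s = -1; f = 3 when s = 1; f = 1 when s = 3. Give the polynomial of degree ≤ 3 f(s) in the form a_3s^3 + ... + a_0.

Build the Lagrange basis polynomials:
L_0(s) = (s + 1)(s - 1)(s - 3) / [-48] = -(1/48)s^3 + (1/16)s^2 + (1/48)s - 1/16
L_1(s) = (s + 3)(s - 1)(s - 3) / [16] = (1/16)s^3 - (1/16)s^2 - (9/16)s + 9/16
L_2(s) = (s + 3)(s + 1)(s - 3) / [-16] = -(1/16)s^3 - (1/16)s^2 + (9/16)s + 9/16
L_3(s) = (s + 3)(s + 1)(s - 1) / [48] = (1/48)s^3 + (1/16)s^2 - (1/48)s - 1/16
f(s) = 1·L_0 + (-4)·L_1 + 3·L_2 + 1·L_3
  1·L_0(s) = -(1/48)s^3 + (1/16)s^2 + (1/48)s - 1/16
  (-4)·L_1(s) = -(1/4)s^3 + (1/4)s^2 + (9/4)s - 9/4
  3·L_2(s) = -(3/16)s^3 - (3/16)s^2 + (27/16)s + 27/16
  1·L_3(s) = (1/48)s^3 + (1/16)s^2 - (1/48)s - 1/16
Adding term by term: -(7/16)s^3 + (3/16)s^2 + (63/16)s - 11/16

f(s) = -(7/16)s^3 + (3/16)s^2 + (63/16)s - 11/16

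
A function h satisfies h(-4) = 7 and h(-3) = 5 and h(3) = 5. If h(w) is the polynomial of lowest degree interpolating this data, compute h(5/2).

Evaluate each Lagrange basis at w = 5/2:
L_0(5/2) = (11/2)·(-1/2)/[(-1)·(-7)] = -11/28
L_1(5/2) = (13/2)·(-1/2)/[(1)·(-6)] = 13/24
L_2(5/2) = (13/2)·(11/2)/[(7)·(6)] = 143/168
Sum: 7·(-11/28) + 5·(13/24) + 5·(143/168) = 59/14

59/14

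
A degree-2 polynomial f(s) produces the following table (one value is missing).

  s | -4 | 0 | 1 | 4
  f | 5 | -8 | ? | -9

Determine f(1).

-75/8

The 3 known values determine f uniquely (degree ≤ 2).
L_0(1) = (1)·(-3)/[(-4)·(-8)] = -3/32
L_1(1) = (5)·(-3)/[(4)·(-4)] = 15/16
L_2(1) = (5)·(1)/[(8)·(4)] = 5/32
Sum: 5·(-3/32) + (-8)·(15/16) + (-9)·(5/32) = -75/8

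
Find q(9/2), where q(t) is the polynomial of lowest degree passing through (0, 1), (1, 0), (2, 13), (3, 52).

371/2

L_0(9/2) = (7/2)·(5/2)·(3/2)/[(-1)·(-2)·(-3)] = -35/16
L_1(9/2) = (9/2)·(5/2)·(3/2)/[(1)·(-1)·(-2)] = 135/16
L_2(9/2) = (9/2)·(7/2)·(3/2)/[(2)·(1)·(-1)] = -189/16
L_3(9/2) = (9/2)·(7/2)·(5/2)/[(3)·(2)·(1)] = 105/16
Sum: 1·(-35/16) + 0 + 13·(-189/16) + 52·(105/16) = 371/2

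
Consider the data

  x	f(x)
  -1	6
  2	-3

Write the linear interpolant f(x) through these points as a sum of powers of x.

Build the Lagrange basis polynomials:
L_0(x) = (x - 2) / [-3] = -(1/3)x + 2/3
L_1(x) = (x + 1) / [3] = (1/3)x + 1/3
f(x) = 6·L_0 + (-3)·L_1
  6·L_0(x) = -2x + 4
  (-3)·L_1(x) = -x - 1
Adding term by term: -3x + 3

f(x) = -3x + 3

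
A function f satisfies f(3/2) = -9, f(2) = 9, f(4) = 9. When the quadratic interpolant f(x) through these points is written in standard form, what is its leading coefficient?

-72/5

Build the Lagrange basis polynomials:
L_0(x) = (x - 2)(x - 4) / [5/4] = (4/5)x^2 - (24/5)x + 32/5
L_1(x) = (x - 3/2)(x - 4) / [-1] = -x^2 + (11/2)x - 6
L_2(x) = (x - 3/2)(x - 2) / [5] = (1/5)x^2 - (7/10)x + 3/5
f(x) = (-9)·L_0 + 9·L_1 + 9·L_2
Only the coefficient of x^2 is needed; take it from each L_i and combine:
(-9)·(4/5) + 9·(-1) + 9·(1/5) = -72/5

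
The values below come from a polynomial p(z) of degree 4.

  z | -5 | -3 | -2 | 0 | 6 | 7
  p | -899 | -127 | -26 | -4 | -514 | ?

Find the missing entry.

The 5 known values determine p uniquely (degree ≤ 4).
L_0(7) = (10)·(9)·(7)·(1)/[(-2)·(-3)·(-5)·(-11)] = 21/11
L_1(7) = (12)·(9)·(7)·(1)/[(2)·(-1)·(-3)·(-9)] = -14
L_2(7) = (12)·(10)·(7)·(1)/[(3)·(1)·(-2)·(-8)] = 35/2
L_3(7) = (12)·(10)·(9)·(1)/[(5)·(3)·(2)·(-6)] = -6
L_4(7) = (12)·(10)·(9)·(7)/[(11)·(9)·(8)·(6)] = 35/22
Sum: (-899)·(21/11) + (-127)·(-14) + (-26)·(35/2) + (-4)·(-6) + (-514)·(35/22) = -1187

-1187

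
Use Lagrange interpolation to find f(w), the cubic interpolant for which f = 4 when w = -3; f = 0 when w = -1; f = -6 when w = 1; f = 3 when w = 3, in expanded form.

f(w) = (17/48)w^3 + (13/16)w^2 - (161/48)w - 61/16

Build the Lagrange basis polynomials:
L_0(w) = (w + 1)(w - 1)(w - 3) / [-48] = -(1/48)w^3 + (1/16)w^2 + (1/48)w - 1/16
L_1(w) = (w + 3)(w - 1)(w - 3) / [16] = (1/16)w^3 - (1/16)w^2 - (9/16)w + 9/16
L_2(w) = (w + 3)(w + 1)(w - 3) / [-16] = -(1/16)w^3 - (1/16)w^2 + (9/16)w + 9/16
L_3(w) = (w + 3)(w + 1)(w - 1) / [48] = (1/48)w^3 + (1/16)w^2 - (1/48)w - 1/16
f(w) = 4·L_0 + 0·L_1 + (-6)·L_2 + 3·L_3
  4·L_0(w) = -(1/12)w^3 + (1/4)w^2 + (1/12)w - 1/4
  0·L_1(w) = 0
  (-6)·L_2(w) = (3/8)w^3 + (3/8)w^2 - (27/8)w - 27/8
  3·L_3(w) = (1/16)w^3 + (3/16)w^2 - (1/16)w - 3/16
Adding term by term: (17/48)w^3 + (13/16)w^2 - (161/48)w - 61/16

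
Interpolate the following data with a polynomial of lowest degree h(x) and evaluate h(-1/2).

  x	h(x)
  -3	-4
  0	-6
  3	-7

-413/72

L_0(-1/2) = (-1/2)·(-7/2)/[(-3)·(-6)] = 7/72
L_1(-1/2) = (5/2)·(-7/2)/[(3)·(-3)] = 35/36
L_2(-1/2) = (5/2)·(-1/2)/[(6)·(3)] = -5/72
Sum: (-4)·(7/72) + (-6)·(35/36) + (-7)·(-5/72) = -413/72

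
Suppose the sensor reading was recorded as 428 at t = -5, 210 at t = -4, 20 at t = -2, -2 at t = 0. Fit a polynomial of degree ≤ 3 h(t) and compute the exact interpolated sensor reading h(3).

Using Newton's divided-difference form:
h[-5,-4] = (210 - 428) / (-4 - (-5)) = -218
h[-4,-2] = (20 - 210) / (-2 - (-4)) = -95
h[-2,0] = (-2 - 20) / (0 - (-2)) = -11
h[-5,-4,-2] = (-95 - (-218)) / (-2 - (-5)) = 41
h[-4,-2,0] = (-11 - (-95)) / (0 - (-4)) = 21
h[-5,-4,-2,0] = (21 - 41) / (0 - (-5)) = -4
h(3) = 428 + (-218)·(8) + 41·(8)·(7) + (-4)·(8)·(7)·(5) = -140

-140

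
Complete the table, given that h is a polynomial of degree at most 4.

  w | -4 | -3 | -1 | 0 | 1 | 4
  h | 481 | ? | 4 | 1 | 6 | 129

The 5 known values determine h uniquely (degree ≤ 4).
L_0(-3) = (-2)·(-3)·(-4)·(-7)/[(-3)·(-4)·(-5)·(-8)] = 7/20
L_1(-3) = (1)·(-3)·(-4)·(-7)/[(3)·(-1)·(-2)·(-5)] = 14/5
L_2(-3) = (1)·(-2)·(-4)·(-7)/[(4)·(1)·(-1)·(-4)] = -7/2
L_3(-3) = (1)·(-2)·(-3)·(-7)/[(5)·(2)·(1)·(-3)] = 7/5
L_4(-3) = (1)·(-2)·(-3)·(-4)/[(8)·(5)·(4)·(3)] = -1/20
Sum: 481·(7/20) + 4·(14/5) + 1·(-7/2) + 6·(7/5) + 129·(-1/20) = 178

178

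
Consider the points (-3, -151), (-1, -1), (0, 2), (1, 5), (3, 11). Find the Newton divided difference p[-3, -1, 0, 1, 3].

-1

p[-3,-1] = (-1 - (-151)) / (-1 - (-3)) = 75
p[-1,0] = (2 - (-1)) / (0 - (-1)) = 3
p[0,1] = (5 - 2) / (1 - 0) = 3
p[1,3] = (11 - 5) / (3 - 1) = 3
p[-3,-1,0] = (3 - 75) / (0 - (-3)) = -24
p[-1,0,1] = (3 - 3) / (1 - (-1)) = 0
p[0,1,3] = (3 - 3) / (3 - 0) = 0
p[-3,-1,0,1] = (0 - (-24)) / (1 - (-3)) = 6
p[-1,0,1,3] = (0 - 0) / (3 - (-1)) = 0
p[-3,-1,0,1,3] = (0 - 6) / (3 - (-3)) = -1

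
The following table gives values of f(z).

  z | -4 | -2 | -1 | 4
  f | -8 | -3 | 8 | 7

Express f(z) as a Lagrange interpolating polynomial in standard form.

Build the Lagrange basis polynomials:
L_0(z) = (z + 2)(z + 1)(z - 4) / [-48] = -(1/48)z^3 + (1/48)z^2 + (5/24)z + 1/6
L_1(z) = (z + 4)(z + 1)(z - 4) / [12] = (1/12)z^3 + (1/12)z^2 - (4/3)z - 4/3
L_2(z) = (z + 4)(z + 2)(z - 4) / [-15] = -(1/15)z^3 - (2/15)z^2 + (16/15)z + 32/15
L_3(z) = (z + 4)(z + 2)(z + 1) / [240] = (1/240)z^3 + (7/240)z^2 + (7/120)z + 1/30
f(z) = (-8)·L_0 + (-3)·L_1 + 8·L_2 + 7·L_3
  (-8)·L_0(z) = (1/6)z^3 - (1/6)z^2 - (5/3)z - 4/3
  (-3)·L_1(z) = -(1/4)z^3 - (1/4)z^2 + 4z + 4
  8·L_2(z) = -(8/15)z^3 - (16/15)z^2 + (128/15)z + 256/15
  7·L_3(z) = (7/240)z^3 + (49/240)z^2 + (49/120)z + 7/30
Adding term by term: -(47/80)z^3 - (307/240)z^2 + (451/40)z + 599/30

f(z) = -(47/80)z^3 - (307/240)z^2 + (451/40)z + 599/30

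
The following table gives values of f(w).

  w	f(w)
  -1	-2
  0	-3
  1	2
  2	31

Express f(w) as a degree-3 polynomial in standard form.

Newton's divided differences:
f[-1,0] = (-3 - (-2)) / (0 - (-1)) = -1
f[0,1] = (2 - (-3)) / (1 - 0) = 5
f[1,2] = (31 - 2) / (2 - 1) = 29
f[-1,0,1] = (5 - (-1)) / (1 - (-1)) = 3
f[0,1,2] = (29 - 5) / (2 - 0) = 12
f[-1,0,1,2] = (12 - 3) / (2 - (-1)) = 3
f(w) = -2 + (-1)·(w + 1) + 3·(w + 1)w + 3·(w + 1)w(w - 1)
Expanding: f(w) = 3w^3 + 3w^2 - w - 3

f(w) = 3w^3 + 3w^2 - w - 3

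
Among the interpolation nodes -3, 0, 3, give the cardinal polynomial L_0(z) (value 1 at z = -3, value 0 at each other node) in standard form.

L_0(z) = (1/18)z^2 - (1/6)z

L_0(z) = z(z - 3) / [(-3)·(-6)]
       = (z^2 - 3z) / (18)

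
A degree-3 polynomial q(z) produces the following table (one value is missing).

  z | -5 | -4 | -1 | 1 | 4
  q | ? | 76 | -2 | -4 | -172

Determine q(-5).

The 4 known values determine q uniquely (degree ≤ 3).
Evaluate each Lagrange basis at z = -5:
L_0(-5) = (-4)·(-6)·(-9)/[(-3)·(-5)·(-8)] = 9/5
L_1(-5) = (-1)·(-6)·(-9)/[(3)·(-2)·(-5)] = -9/5
L_2(-5) = (-1)·(-4)·(-9)/[(5)·(2)·(-3)] = 6/5
L_3(-5) = (-1)·(-4)·(-6)/[(8)·(5)·(3)] = -1/5
Sum: 76·(9/5) + (-2)·(-9/5) + (-4)·(6/5) + (-172)·(-1/5) = 170

170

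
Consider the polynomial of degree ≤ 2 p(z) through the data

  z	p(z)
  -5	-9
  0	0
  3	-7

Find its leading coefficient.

Build the Lagrange basis polynomials:
L_0(z) = z(z - 3) / [40] = (1/40)z^2 - (3/40)z
L_1(z) = (z + 5)(z - 3) / [-15] = -(1/15)z^2 - (2/15)z + 1
L_2(z) = (z + 5)z / [24] = (1/24)z^2 + (5/24)z
p(z) = (-9)·L_0 + 0·L_1 + (-7)·L_2
Only the coefficient of z^2 is needed; take it from each L_i and combine:
(-9)·(1/40) + 0·(-1/15) + (-7)·(1/24) = -31/60

-31/60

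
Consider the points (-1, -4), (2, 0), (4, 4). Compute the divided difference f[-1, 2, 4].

2/15

f[-1,2] = (0 - (-4)) / (2 - (-1)) = 4/3
f[2,4] = (4 - 0) / (4 - 2) = 2
f[-1,2,4] = (2 - 4/3) / (4 - (-1)) = 2/15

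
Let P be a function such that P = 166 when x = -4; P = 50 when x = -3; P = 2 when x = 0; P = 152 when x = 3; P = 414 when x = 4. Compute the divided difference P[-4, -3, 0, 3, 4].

1

P[-4,-3] = (50 - 166) / (-3 - (-4)) = -116
P[-3,0] = (2 - 50) / (0 - (-3)) = -16
P[0,3] = (152 - 2) / (3 - 0) = 50
P[3,4] = (414 - 152) / (4 - 3) = 262
P[-4,-3,0] = (-16 - (-116)) / (0 - (-4)) = 25
P[-3,0,3] = (50 - (-16)) / (3 - (-3)) = 11
P[0,3,4] = (262 - 50) / (4 - 0) = 53
P[-4,-3,0,3] = (11 - 25) / (3 - (-4)) = -2
P[-3,0,3,4] = (53 - 11) / (4 - (-3)) = 6
P[-4,-3,0,3,4] = (6 - (-2)) / (4 - (-4)) = 1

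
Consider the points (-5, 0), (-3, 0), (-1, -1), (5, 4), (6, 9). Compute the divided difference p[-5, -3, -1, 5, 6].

p[-5,-3] = (0 - 0) / (-3 - (-5)) = 0
p[-3,-1] = (-1 - 0) / (-1 - (-3)) = -1/2
p[-1,5] = (4 - (-1)) / (5 - (-1)) = 5/6
p[5,6] = (9 - 4) / (6 - 5) = 5
p[-5,-3,-1] = (-1/2 - 0) / (-1 - (-5)) = -1/8
p[-3,-1,5] = (5/6 - (-1/2)) / (5 - (-3)) = 1/6
p[-1,5,6] = (5 - 5/6) / (6 - (-1)) = 25/42
p[-5,-3,-1,5] = (1/6 - (-1/8)) / (5 - (-5)) = 7/240
p[-3,-1,5,6] = (25/42 - 1/6) / (6 - (-3)) = 1/21
p[-5,-3,-1,5,6] = (1/21 - 7/240) / (6 - (-5)) = 31/18480

31/18480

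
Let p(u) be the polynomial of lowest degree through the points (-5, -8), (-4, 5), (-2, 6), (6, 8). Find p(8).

Using Newton's divided-difference form:
p[-5,-4] = (5 - (-8)) / (-4 - (-5)) = 13
p[-4,-2] = (6 - 5) / (-2 - (-4)) = 1/2
p[-2,6] = (8 - 6) / (6 - (-2)) = 1/4
p[-5,-4,-2] = (1/2 - 13) / (-2 - (-5)) = -25/6
p[-4,-2,6] = (1/4 - 1/2) / (6 - (-4)) = -1/40
p[-5,-4,-2,6] = (-1/40 - (-25/6)) / (6 - (-5)) = 497/1320
p(8) = -8 + 13·(13) + (-25/6)·(13)·(12) + (497/1320)·(13)·(12)·(10) = 1082/11

1082/11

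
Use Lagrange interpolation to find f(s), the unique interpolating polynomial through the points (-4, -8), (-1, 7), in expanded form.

f(s) = 5s + 12

L_0(s) = (s + 1) / [-3] = -(1/3)s - 1/3
L_1(s) = (s + 4) / [3] = (1/3)s + 4/3
f(s) = (-8)·L_0 + 7·L_1
  (-8)·L_0(s) = (8/3)s + 8/3
  7·L_1(s) = (7/3)s + 28/3
Adding term by term: 5s + 12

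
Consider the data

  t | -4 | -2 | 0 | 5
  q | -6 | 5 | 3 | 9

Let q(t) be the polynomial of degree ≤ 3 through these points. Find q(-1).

697/140

Evaluate each Lagrange basis at t = -1:
L_0(-1) = (1)·(-1)·(-6)/[(-2)·(-4)·(-9)] = -1/12
L_1(-1) = (3)·(-1)·(-6)/[(2)·(-2)·(-7)] = 9/14
L_2(-1) = (3)·(1)·(-6)/[(4)·(2)·(-5)] = 9/20
L_3(-1) = (3)·(1)·(-1)/[(9)·(7)·(5)] = -1/105
Sum: (-6)·(-1/12) + 5·(9/14) + 3·(9/20) + 9·(-1/105) = 697/140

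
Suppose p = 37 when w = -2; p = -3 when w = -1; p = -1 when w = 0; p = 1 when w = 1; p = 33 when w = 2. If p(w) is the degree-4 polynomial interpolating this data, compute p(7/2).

Evaluate each Lagrange basis at w = 7/2:
L_0(7/2) = (9/2)·(7/2)·(5/2)·(3/2)/[(-1)·(-2)·(-3)·(-4)] = 315/128
L_1(7/2) = (11/2)·(7/2)·(5/2)·(3/2)/[(1)·(-1)·(-2)·(-3)] = -385/32
L_2(7/2) = (11/2)·(9/2)·(5/2)·(3/2)/[(2)·(1)·(-1)·(-2)] = 1485/64
L_3(7/2) = (11/2)·(9/2)·(7/2)·(3/2)/[(3)·(2)·(1)·(-1)] = -693/32
L_4(7/2) = (11/2)·(9/2)·(7/2)·(5/2)/[(4)·(3)·(2)·(1)] = 1155/128
Sum: 37·(315/128) + (-3)·(-385/32) + (-1)·(1485/64) + 1·(-693/32) + 33·(1155/128) = 6081/16

6081/16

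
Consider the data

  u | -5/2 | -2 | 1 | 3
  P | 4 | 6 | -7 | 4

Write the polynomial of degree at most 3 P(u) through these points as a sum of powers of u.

P(u) = (83/105)u^3 + (27/70)u^2 - (1327/210)u - 13/7

Build the Lagrange basis polynomials:
L_0(u) = (u + 2)(u - 1)(u - 3) / [-77/8] = -(8/77)u^3 + (16/77)u^2 + (40/77)u - 48/77
L_1(u) = (u + 5/2)(u - 1)(u - 3) / [15/2] = (2/15)u^3 - (1/5)u^2 - (14/15)u + 1
L_2(u) = (u + 5/2)(u + 2)(u - 3) / [-21] = -(1/21)u^3 - (1/14)u^2 + (17/42)u + 5/7
L_3(u) = (u + 5/2)(u + 2)(u - 1) / [55] = (1/55)u^3 + (7/110)u^2 + (1/110)u - 1/11
P(u) = 4·L_0 + 6·L_1 + (-7)·L_2 + 4·L_3
  4·L_0(u) = -(32/77)u^3 + (64/77)u^2 + (160/77)u - 192/77
  6·L_1(u) = (4/5)u^3 - (6/5)u^2 - (28/5)u + 6
  (-7)·L_2(u) = (1/3)u^3 + (1/2)u^2 - (17/6)u - 5
  4·L_3(u) = (4/55)u^3 + (14/55)u^2 + (2/55)u - 4/11
Adding term by term: (83/105)u^3 + (27/70)u^2 - (1327/210)u - 13/7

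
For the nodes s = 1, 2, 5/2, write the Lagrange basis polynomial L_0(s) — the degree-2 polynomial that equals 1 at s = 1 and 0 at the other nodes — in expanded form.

L_0(s) = (s - 2)(s - 5/2) / [(-1)·(-3/2)]
       = (s^2 - (9/2)s + 5) / (3/2)

L_0(s) = (2/3)s^2 - 3s + 10/3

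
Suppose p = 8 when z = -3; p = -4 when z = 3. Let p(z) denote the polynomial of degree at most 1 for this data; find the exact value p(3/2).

-1

L_0(3/2) = (-3/2)/[(-6)] = 1/4
L_1(3/2) = (9/2)/[(6)] = 3/4
Sum: 8·(1/4) + (-4)·(3/4) = -1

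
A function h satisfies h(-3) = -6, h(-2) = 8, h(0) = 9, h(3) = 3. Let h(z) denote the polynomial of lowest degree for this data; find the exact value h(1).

4

Evaluate each Lagrange basis at z = 1:
L_0(1) = (3)·(1)·(-2)/[(-1)·(-3)·(-6)] = 1/3
L_1(1) = (4)·(1)·(-2)/[(1)·(-2)·(-5)] = -4/5
L_2(1) = (4)·(3)·(-2)/[(3)·(2)·(-3)] = 4/3
L_3(1) = (4)·(3)·(1)/[(6)·(5)·(3)] = 2/15
Sum: (-6)·(1/3) + 8·(-4/5) + 9·(4/3) + 3·(2/15) = 4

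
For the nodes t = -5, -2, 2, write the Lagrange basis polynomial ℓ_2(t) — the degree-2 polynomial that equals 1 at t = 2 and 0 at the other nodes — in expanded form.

ℓ_2(t) = (1/28)t^2 + (1/4)t + 5/14

ℓ_2(t) = (t + 5)(t + 2) / [(7)·(4)]
       = (t^2 + 7t + 10) / (28)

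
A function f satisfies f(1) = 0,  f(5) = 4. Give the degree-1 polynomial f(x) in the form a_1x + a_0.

f(x) = x - 1

Build the Lagrange basis polynomials:
L_0(x) = (x - 5) / [-4] = -(1/4)x + 5/4
L_1(x) = (x - 1) / [4] = (1/4)x - 1/4
f(x) = 0·L_0 + 4·L_1
  0·L_0(x) = 0
  4·L_1(x) = x - 1
Adding term by term: x - 1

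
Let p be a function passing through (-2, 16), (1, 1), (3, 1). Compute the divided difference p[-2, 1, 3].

1

p[-2,1] = (1 - 16) / (1 - (-2)) = -5
p[1,3] = (1 - 1) / (3 - 1) = 0
p[-2,1,3] = (0 - (-5)) / (3 - (-2)) = 1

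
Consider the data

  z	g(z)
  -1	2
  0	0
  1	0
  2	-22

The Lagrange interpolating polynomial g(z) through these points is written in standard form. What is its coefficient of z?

3

Build the Lagrange basis polynomials:
L_0(z) = z(z - 1)(z - 2) / [-6] = -(1/6)z^3 + (1/2)z^2 - (1/3)z
L_1(z) = (z + 1)(z - 1)(z - 2) / [2] = (1/2)z^3 - z^2 - (1/2)z + 1
L_2(z) = (z + 1)z(z - 2) / [-2] = -(1/2)z^3 + (1/2)z^2 + z
L_3(z) = (z + 1)z(z - 1) / [6] = (1/6)z^3 - (1/6)z
g(z) = 2·L_0 + 0·L_1 + 0·L_2 + (-22)·L_3
Only the coefficient of z is needed; take it from each L_i and combine:
2·(-1/3) + 0·(-1/2) + 0·(1) + (-22)·(-1/6) = 3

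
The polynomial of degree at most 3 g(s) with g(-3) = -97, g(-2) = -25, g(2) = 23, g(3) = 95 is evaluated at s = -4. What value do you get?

-241

Using Newton's divided-difference form:
g[-3,-2] = (-25 - (-97)) / (-2 - (-3)) = 72
g[-2,2] = (23 - (-25)) / (2 - (-2)) = 12
g[2,3] = (95 - 23) / (3 - 2) = 72
g[-3,-2,2] = (12 - 72) / (2 - (-3)) = -12
g[-2,2,3] = (72 - 12) / (3 - (-2)) = 12
g[-3,-2,2,3] = (12 - (-12)) / (3 - (-3)) = 4
g(-4) = -97 + 72·(-1) + (-12)·(-1)·(-2) + 4·(-1)·(-2)·(-6) = -241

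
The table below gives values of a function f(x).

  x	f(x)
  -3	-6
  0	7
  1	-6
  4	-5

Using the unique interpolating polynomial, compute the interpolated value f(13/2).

L_0(13/2) = (13/2)·(11/2)·(5/2)/[(-3)·(-4)·(-7)] = -715/672
L_1(13/2) = (19/2)·(11/2)·(5/2)/[(3)·(-1)·(-4)] = 1045/96
L_2(13/2) = (19/2)·(13/2)·(5/2)/[(4)·(1)·(-3)] = -1235/96
L_3(13/2) = (19/2)·(13/2)·(11/2)/[(7)·(4)·(3)] = 2717/672
Sum: (-6)·(-715/672) + 7·(1045/96) + (-6)·(-1235/96) + (-5)·(2717/672) = 7815/56

7815/56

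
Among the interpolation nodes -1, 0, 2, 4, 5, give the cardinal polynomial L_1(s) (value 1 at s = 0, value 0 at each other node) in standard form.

L_1(s) = (s + 1)(s - 2)(s - 4)(s - 5) / [(1)·(-2)·(-4)·(-5)]
       = (s^4 - 10s^3 + 27s^2 - 2s - 40) / (-40)

L_1(s) = -(1/40)s^4 + (1/4)s^3 - (27/40)s^2 + (1/20)s + 1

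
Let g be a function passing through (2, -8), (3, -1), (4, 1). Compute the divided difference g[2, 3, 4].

-5/2

g[2,3] = (-1 - (-8)) / (3 - 2) = 7
g[3,4] = (1 - (-1)) / (4 - 3) = 2
g[2,3,4] = (2 - 7) / (4 - 2) = -5/2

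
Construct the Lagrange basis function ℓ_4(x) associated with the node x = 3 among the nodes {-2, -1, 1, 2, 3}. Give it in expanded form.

ℓ_4(x) = (1/40)x^4 - (1/8)x^2 + 1/10

ℓ_4(x) = (x + 2)(x + 1)(x - 1)(x - 2) / [(5)·(4)·(2)·(1)]
       = (x^4 - 5x^2 + 4) / (40)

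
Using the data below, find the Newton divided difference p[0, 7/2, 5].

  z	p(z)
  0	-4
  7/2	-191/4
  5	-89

p[0,7/2] = (-191/4 - (-4)) / (7/2 - 0) = -25/2
p[7/2,5] = (-89 - (-191/4)) / (5 - 7/2) = -55/2
p[0,7/2,5] = (-55/2 - (-25/2)) / (5 - 0) = -3

-3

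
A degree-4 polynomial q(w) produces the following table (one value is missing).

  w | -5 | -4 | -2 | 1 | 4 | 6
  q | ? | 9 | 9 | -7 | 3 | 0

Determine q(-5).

-3927/400

The 5 known values determine q uniquely (degree ≤ 4).
Evaluate each Lagrange basis at w = -5:
L_0(-5) = (-3)·(-6)·(-9)·(-11)/[(-2)·(-5)·(-8)·(-10)] = 891/400
L_1(-5) = (-1)·(-6)·(-9)·(-11)/[(2)·(-3)·(-6)·(-8)] = -33/16
L_2(-5) = (-1)·(-3)·(-9)·(-11)/[(5)·(3)·(-3)·(-5)] = 33/25
L_3(-5) = (-1)·(-3)·(-6)·(-11)/[(8)·(6)·(3)·(-2)] = -11/16
L_4(-5) = (-1)·(-3)·(-6)·(-9)/[(10)·(8)·(5)·(2)] = 81/400
Sum: 9·(891/400) + 9·(-33/16) + (-7)·(33/25) + 3·(-11/16) + 0 = -3927/400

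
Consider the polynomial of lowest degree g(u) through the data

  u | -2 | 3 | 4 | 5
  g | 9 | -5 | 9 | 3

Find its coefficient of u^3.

-64/35

Build the Lagrange basis polynomials:
L_0(u) = (u - 3)(u - 4)(u - 5) / [-210] = -(1/210)u^3 + (2/35)u^2 - (47/210)u + 2/7
L_1(u) = (u + 2)(u - 4)(u - 5) / [10] = (1/10)u^3 - (7/10)u^2 + (1/5)u + 4
L_2(u) = (u + 2)(u - 3)(u - 5) / [-6] = -(1/6)u^3 + u^2 + (1/6)u - 5
L_3(u) = (u + 2)(u - 3)(u - 4) / [14] = (1/14)u^3 - (5/14)u^2 - (1/7)u + 12/7
g(u) = 9·L_0 + (-5)·L_1 + 9·L_2 + 3·L_3
Only the coefficient of u^3 is needed; take it from each L_i and combine:
9·(-1/210) + (-5)·(1/10) + 9·(-1/6) + 3·(1/14) = -64/35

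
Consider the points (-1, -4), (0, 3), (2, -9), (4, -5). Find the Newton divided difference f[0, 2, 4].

2

f[0,2] = (-9 - 3) / (2 - 0) = -6
f[2,4] = (-5 - (-9)) / (4 - 2) = 2
f[0,2,4] = (2 - (-6)) / (4 - 0) = 2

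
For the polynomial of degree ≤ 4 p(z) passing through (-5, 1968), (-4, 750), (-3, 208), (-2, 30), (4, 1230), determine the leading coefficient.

Build the Lagrange basis polynomials:
L_0(z) = (z + 4)(z + 3)(z + 2)(z - 4) / [54] = (1/54)z^4 + (5/54)z^3 - (5/27)z^2 - (40/27)z - 16/9
L_1(z) = (z + 5)(z + 3)(z + 2)(z - 4) / [-16] = -(1/16)z^4 - (3/8)z^3 + (9/16)z^2 + (47/8)z + 15/2
L_2(z) = (z + 5)(z + 4)(z + 2)(z - 4) / [14] = (1/14)z^4 + (1/2)z^3 - (3/7)z^2 - 8z - 80/7
L_3(z) = (z + 5)(z + 4)(z + 3)(z - 4) / [-36] = -(1/36)z^4 - (2/9)z^3 + (1/36)z^2 + (32/9)z + 20/3
L_4(z) = (z + 5)(z + 4)(z + 3)(z + 2) / [3024] = (1/3024)z^4 + (1/216)z^3 + (71/3024)z^2 + (11/216)z + 5/126
p(z) = 1968·L_0 + 750·L_1 + 208·L_2 + 30·L_3 + 1230·L_4
Only the coefficient of z^4 is needed; take it from each L_i and combine:
1968·(1/54) + 750·(-1/16) + 208·(1/14) + 30·(-1/36) + 1230·(1/3024) = 4

4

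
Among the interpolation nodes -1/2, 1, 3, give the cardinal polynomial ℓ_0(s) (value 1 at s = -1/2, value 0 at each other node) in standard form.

ℓ_0(s) = (4/21)s^2 - (16/21)s + 4/7

ℓ_0(s) = (s - 1)(s - 3) / [(-3/2)·(-7/2)]
       = (s^2 - 4s + 3) / (21/4)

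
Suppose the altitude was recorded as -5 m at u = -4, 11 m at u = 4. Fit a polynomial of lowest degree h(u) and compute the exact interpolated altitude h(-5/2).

Evaluate each Lagrange basis at u = -5/2:
L_0(-5/2) = (-13/2)/[(-8)] = 13/16
L_1(-5/2) = (3/2)/[(8)] = 3/16
Sum: (-5)·(13/16) + 11·(3/16) = -2

-2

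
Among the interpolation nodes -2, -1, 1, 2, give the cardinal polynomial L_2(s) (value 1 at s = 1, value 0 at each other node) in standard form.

L_2(s) = -(1/6)s^3 - (1/6)s^2 + (2/3)s + 2/3

L_2(s) = (s + 2)(s + 1)(s - 2) / [(3)·(2)·(-1)]
       = (s^3 + s^2 - 4s - 4) / (-6)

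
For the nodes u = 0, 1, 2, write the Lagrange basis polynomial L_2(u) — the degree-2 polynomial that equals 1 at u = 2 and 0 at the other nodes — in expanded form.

L_2(u) = (1/2)u^2 - (1/2)u

L_2(u) = u(u - 1) / [(2)·(1)]
       = (u^2 - u) / (2)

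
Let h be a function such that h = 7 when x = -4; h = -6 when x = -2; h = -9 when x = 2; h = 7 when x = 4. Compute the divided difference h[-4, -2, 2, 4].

1/16

h[-4,-2] = (-6 - 7) / (-2 - (-4)) = -13/2
h[-2,2] = (-9 - (-6)) / (2 - (-2)) = -3/4
h[2,4] = (7 - (-9)) / (4 - 2) = 8
h[-4,-2,2] = (-3/4 - (-13/2)) / (2 - (-4)) = 23/24
h[-2,2,4] = (8 - (-3/4)) / (4 - (-2)) = 35/24
h[-4,-2,2,4] = (35/24 - 23/24) / (4 - (-4)) = 1/16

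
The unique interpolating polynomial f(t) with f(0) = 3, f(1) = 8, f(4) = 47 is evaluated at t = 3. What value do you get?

30

L_0(3) = (2)·(-1)/[(-1)·(-4)] = -1/2
L_1(3) = (3)·(-1)/[(1)·(-3)] = 1
L_2(3) = (3)·(2)/[(4)·(3)] = 1/2
Sum: 3·(-1/2) + 8·(1) + 47·(1/2) = 30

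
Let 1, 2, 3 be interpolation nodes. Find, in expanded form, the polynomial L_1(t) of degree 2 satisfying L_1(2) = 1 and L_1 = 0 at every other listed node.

L_1(t) = (t - 1)(t - 3) / [(1)·(-1)]
       = (t^2 - 4t + 3) / (-1)

L_1(t) = -t^2 + 4t - 3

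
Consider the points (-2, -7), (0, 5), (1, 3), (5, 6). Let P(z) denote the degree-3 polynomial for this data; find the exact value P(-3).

-928/35

L_0(-3) = (-3)·(-4)·(-8)/[(-2)·(-3)·(-7)] = 16/7
L_1(-3) = (-1)·(-4)·(-8)/[(2)·(-1)·(-5)] = -16/5
L_2(-3) = (-1)·(-3)·(-8)/[(3)·(1)·(-4)] = 2
L_3(-3) = (-1)·(-3)·(-4)/[(7)·(5)·(4)] = -3/35
Sum: (-7)·(16/7) + 5·(-16/5) + 3·(2) + 6·(-3/35) = -928/35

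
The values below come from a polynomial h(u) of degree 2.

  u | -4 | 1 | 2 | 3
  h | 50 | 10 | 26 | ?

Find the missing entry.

The 3 known values determine h uniquely (degree ≤ 2).
L_0(3) = (2)·(1)/[(-5)·(-6)] = 1/15
L_1(3) = (7)·(1)/[(5)·(-1)] = -7/5
L_2(3) = (7)·(2)/[(6)·(1)] = 7/3
Sum: 50·(1/15) + 10·(-7/5) + 26·(7/3) = 50

50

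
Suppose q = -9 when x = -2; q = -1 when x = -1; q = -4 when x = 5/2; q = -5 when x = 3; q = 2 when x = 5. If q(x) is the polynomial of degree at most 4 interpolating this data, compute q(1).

38/105

Using Newton's divided-difference form:
q[-2,-1] = (-1 - (-9)) / (-1 - (-2)) = 8
q[-1,5/2] = (-4 - (-1)) / (5/2 - (-1)) = -6/7
q[5/2,3] = (-5 - (-4)) / (3 - 5/2) = -2
q[3,5] = (2 - (-5)) / (5 - 3) = 7/2
q[-2,-1,5/2] = (-6/7 - 8) / (5/2 - (-2)) = -124/63
q[-1,5/2,3] = (-2 - (-6/7)) / (3 - (-1)) = -2/7
q[5/2,3,5] = (7/2 - (-2)) / (5 - 5/2) = 11/5
q[-2,-1,5/2,3] = (-2/7 - (-124/63)) / (3 - (-2)) = 106/315
q[-1,5/2,3,5] = (11/5 - (-2/7)) / (5 - (-1)) = 29/70
q[-2,-1,5/2,3,5] = (29/70 - 106/315) / (5 - (-2)) = 1/90
q(1) = -9 + 8·(3) + (-124/63)·(3)·(2) + (106/315)·(3)·(2)·(-3/2) + (1/90)·(3)·(2)·(-3/2)·(-2) = 38/105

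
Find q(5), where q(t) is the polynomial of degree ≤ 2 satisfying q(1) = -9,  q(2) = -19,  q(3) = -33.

-73

Evaluate each Lagrange basis at t = 5:
L_0(5) = (3)·(2)/[(-1)·(-2)] = 3
L_1(5) = (4)·(2)/[(1)·(-1)] = -8
L_2(5) = (4)·(3)/[(2)·(1)] = 6
Sum: (-9)·(3) + (-19)·(-8) + (-33)·(6) = -73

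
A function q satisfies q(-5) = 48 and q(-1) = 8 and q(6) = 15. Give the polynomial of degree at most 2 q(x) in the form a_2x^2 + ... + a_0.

Build the Lagrange basis polynomials:
L_0(x) = (x + 1)(x - 6) / [44] = (1/44)x^2 - (5/44)x - 3/22
L_1(x) = (x + 5)(x - 6) / [-28] = -(1/28)x^2 + (1/28)x + 15/14
L_2(x) = (x + 5)(x + 1) / [77] = (1/77)x^2 + (6/77)x + 5/77
q(x) = 48·L_0 + 8·L_1 + 15·L_2
  48·L_0(x) = (12/11)x^2 - (60/11)x - 72/11
  8·L_1(x) = -(2/7)x^2 + (2/7)x + 60/7
  15·L_2(x) = (15/77)x^2 + (90/77)x + 75/77
Adding term by term: x^2 - 4x + 3

q(x) = x^2 - 4x + 3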